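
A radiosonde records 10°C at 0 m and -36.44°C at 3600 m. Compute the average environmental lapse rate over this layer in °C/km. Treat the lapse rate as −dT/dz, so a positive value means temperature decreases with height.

Γ = −ΔT/Δz = (10 − (-36.44)) / (3600 − 0) m
  = 46.44°C / 3.6 km = 12.9°C/km

12.9°C/km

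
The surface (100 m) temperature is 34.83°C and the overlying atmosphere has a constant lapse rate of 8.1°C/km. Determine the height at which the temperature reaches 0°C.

4400 m

Height above start = (34.83 − 0) / 8.1 = 4.3 km
Altitude = 100 m + 4300 m = 4400 m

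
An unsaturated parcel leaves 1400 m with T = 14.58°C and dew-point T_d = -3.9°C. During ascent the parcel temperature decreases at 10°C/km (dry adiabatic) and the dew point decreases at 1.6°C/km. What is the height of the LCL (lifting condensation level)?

3600 m

T and T_d converge at 10 − 1.6 = 8.4°C per km
Height above start = (14.58 − (-3.9)) / 8.4 = 2.2 km
LCL altitude = 1400 m + 2200 m = 3600 m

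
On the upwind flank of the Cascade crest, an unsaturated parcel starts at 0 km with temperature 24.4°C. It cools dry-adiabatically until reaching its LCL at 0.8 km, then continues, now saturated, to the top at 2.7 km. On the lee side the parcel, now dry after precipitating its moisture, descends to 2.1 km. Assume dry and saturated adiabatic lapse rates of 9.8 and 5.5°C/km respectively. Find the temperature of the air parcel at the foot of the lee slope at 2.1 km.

11.99°C

0–800 m, dry: Δz = 0.8 km ⇒ ΔT = -7.84°C; T = 16.56°C
800–2700 m, saturated: Δz = 1.9 km ⇒ ΔT = -10.45°C; T = 6.11°C
2700–2100 m, dry descent: Δz = 0.6 km ⇒ ΔT = +5.88°C; T = 11.99°C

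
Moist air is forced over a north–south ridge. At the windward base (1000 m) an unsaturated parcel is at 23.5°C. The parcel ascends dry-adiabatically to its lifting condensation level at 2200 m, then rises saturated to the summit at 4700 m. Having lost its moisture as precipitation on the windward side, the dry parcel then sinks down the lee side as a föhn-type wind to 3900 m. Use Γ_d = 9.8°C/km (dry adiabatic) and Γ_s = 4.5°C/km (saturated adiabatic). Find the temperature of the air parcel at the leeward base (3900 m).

1000 → 2200 m (dry, 9.8°C/km): ΔT = -9.8 × 1.2 = -11.76°C → T = 11.74°C
2200 → 4700 m (saturated, 4.5°C/km): ΔT = -4.5 × 2.5 = -11.25°C → T = 0.49°C
4700 → 3900 m (dry descent, 9.8°C/km): ΔT = +9.8 × 0.8 = +7.84°C → T = 8.33°C

8.33°C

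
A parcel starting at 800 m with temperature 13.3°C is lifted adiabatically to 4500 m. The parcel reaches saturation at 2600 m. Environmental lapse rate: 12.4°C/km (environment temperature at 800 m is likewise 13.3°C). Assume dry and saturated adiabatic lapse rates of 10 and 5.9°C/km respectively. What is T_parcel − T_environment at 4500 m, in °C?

Parcel:
  Dry to 2600 m: -10 × 1.8 km = -18°C, so T = -4.7°C.
  Saturated to 4500 m: -5.9 × 1.9 km = -11.21°C, so T = -15.91°C.
Environment:
  Environment to 4500 m: -12.4 × 3.7 km = -45.88°C, so T = -32.58°C.
T_parcel − T_env = -15.91 − (-32.58) = +16.67°C

+16.67°C (parcel warmer than environment)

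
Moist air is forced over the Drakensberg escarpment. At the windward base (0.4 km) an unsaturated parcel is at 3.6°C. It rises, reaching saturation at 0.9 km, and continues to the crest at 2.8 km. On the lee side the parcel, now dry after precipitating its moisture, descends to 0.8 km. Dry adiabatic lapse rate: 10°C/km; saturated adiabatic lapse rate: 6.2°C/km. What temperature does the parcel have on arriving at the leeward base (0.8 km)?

6.82°C

400–900 m, dry: Δz = 0.5 km ⇒ ΔT = -5°C; T = -1.4°C
900–2800 m, saturated: Δz = 1.9 km ⇒ ΔT = -11.78°C; T = -13.18°C
2800–800 m, dry descent: Δz = 2 km ⇒ ΔT = +20°C; T = 6.82°C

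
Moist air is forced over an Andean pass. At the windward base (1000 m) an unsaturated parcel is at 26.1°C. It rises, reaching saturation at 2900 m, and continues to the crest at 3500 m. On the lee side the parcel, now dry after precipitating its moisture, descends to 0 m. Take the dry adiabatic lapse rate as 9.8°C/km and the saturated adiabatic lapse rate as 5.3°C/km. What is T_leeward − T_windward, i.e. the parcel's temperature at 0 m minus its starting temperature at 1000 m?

+12.5°C

Dry to 2900 m: -9.8 × 1.9 km = -18.62°C, so T = 7.48°C.
Saturated to 3500 m: -5.3 × 0.6 km = -3.18°C, so T = 4.3°C.
Dry descent to 0 m: +9.8 × 3.5 km = +34.3°C, so T = 38.6°C.
Net change vs windward start: 38.6 − 26.1 = +12.5°C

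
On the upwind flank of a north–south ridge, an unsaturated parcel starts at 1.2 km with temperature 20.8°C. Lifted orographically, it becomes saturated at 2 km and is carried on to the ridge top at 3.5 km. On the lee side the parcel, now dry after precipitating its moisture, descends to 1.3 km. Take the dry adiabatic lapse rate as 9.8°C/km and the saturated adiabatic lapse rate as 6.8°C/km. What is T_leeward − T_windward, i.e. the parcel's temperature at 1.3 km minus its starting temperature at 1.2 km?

+3.52°C

Dry to 2000 m: -9.8 × 0.8 km = -7.84°C, so T = 12.96°C.
Saturated to 3500 m: -6.8 × 1.5 km = -10.2°C, so T = 2.76°C.
Dry descent to 1300 m: +9.8 × 2.2 km = +21.56°C, so T = 24.32°C.
Net change vs windward start: 24.32 − 20.8 = +3.52°C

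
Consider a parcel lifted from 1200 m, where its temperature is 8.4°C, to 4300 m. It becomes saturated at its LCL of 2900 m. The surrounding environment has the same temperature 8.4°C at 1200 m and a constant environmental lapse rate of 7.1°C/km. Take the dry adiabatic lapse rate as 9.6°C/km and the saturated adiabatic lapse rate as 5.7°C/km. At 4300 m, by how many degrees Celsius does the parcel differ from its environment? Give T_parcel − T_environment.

-2.29°C (parcel cooler than environment)

Parcel:
  Dry to 2900 m: -9.6 × 1.7 km = -16.32°C, so T = -7.92°C.
  Saturated to 4300 m: -5.7 × 1.4 km = -7.98°C, so T = -15.9°C.
Environment:
  Environment to 4300 m: -7.1 × 3.1 km = -22.01°C, so T = -13.61°C.
T_parcel − T_env = -15.9 − (-13.61) = -2.29°C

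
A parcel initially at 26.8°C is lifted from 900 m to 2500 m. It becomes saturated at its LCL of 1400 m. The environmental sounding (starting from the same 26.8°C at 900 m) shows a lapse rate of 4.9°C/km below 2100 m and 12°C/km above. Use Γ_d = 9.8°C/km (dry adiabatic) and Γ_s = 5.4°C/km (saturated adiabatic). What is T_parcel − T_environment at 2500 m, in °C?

Parcel:
  900 → 1400 m (dry, 9.8°C/km): ΔT = -9.8 × 0.5 = -4.9°C → T = 21.9°C
  1400 → 2500 m (saturated, 5.4°C/km): ΔT = -5.4 × 1.1 = -5.94°C → T = 15.96°C
Environment:
  900 → 2100 m (environment, lower layer, 4.9°C/km): ΔT = -4.9 × 1.2 = -5.88°C → T = 20.92°C
  2100 → 2500 m (environment, upper layer, 12°C/km): ΔT = -12 × 0.4 = -4.8°C → T = 16.12°C
T_parcel − T_env = 15.96 − 16.12 = -0.16°C

-0.16°C (parcel cooler than environment)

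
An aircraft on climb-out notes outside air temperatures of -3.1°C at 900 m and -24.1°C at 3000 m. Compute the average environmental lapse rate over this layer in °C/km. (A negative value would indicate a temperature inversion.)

10°C/km

Γ = −ΔT/Δz = (-3.1 − (-24.1)) / (3000 − 900) m
  = 21°C / 2.1 km = 10°C/km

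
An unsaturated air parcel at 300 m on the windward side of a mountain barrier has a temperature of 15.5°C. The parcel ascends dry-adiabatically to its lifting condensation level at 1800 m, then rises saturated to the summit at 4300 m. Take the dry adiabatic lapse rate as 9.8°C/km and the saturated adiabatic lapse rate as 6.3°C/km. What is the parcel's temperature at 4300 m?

Dry to 1800 m: -9.8 × 1.5 km = -14.7°C, so T = 0.8°C.
Saturated to 4300 m: -6.3 × 2.5 km = -15.75°C, so T = -14.95°C.

-14.95°C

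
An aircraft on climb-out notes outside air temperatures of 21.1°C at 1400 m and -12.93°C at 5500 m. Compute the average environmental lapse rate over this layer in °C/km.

8.3°C/km

Γ = −ΔT/Δz = (21.1 − (-12.93)) / (5500 − 1400) m
  = 34.03°C / 4.1 km = 8.3°C/km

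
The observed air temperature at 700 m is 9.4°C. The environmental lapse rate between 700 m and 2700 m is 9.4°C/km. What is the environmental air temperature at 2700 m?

-9.4°C

700 → 2700 m (environmental, 9.4°C/km): ΔT = -9.4 × 2 = -18.8°C → T = -9.4°C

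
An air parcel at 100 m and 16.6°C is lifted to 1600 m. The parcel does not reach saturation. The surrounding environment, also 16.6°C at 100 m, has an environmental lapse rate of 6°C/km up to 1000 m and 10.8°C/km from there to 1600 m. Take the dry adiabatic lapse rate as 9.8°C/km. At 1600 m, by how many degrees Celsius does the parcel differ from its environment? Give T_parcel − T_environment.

-2.82°C (parcel cooler than environment)

Parcel:
  From 100 m to 1600 m (dry): cools by 9.8 × 1.5 = 14.7°C, giving 1.9°C.
Environment:
  From 100 m to 1000 m (environment, lower layer): cools by 6 × 0.9 = 5.4°C, giving 11.2°C.
  From 1000 m to 1600 m (environment, upper layer): cools by 10.8 × 0.6 = 6.48°C, giving 4.72°C.
T_parcel − T_env = 1.9 − 4.72 = -2.82°C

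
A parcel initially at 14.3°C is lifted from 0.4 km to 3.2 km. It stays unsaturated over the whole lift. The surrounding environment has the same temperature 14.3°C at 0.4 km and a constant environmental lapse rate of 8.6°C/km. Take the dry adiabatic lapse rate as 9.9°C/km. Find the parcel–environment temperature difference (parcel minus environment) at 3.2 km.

-3.64°C (parcel cooler than environment)

Parcel:
  400 → 3200 m (dry, 9.9°C/km): ΔT = -9.9 × 2.8 = -27.72°C → T = -13.42°C
Environment:
  400 → 3200 m (environment, 8.6°C/km): ΔT = -8.6 × 2.8 = -24.08°C → T = -9.78°C
T_parcel − T_env = -13.42 − (-9.78) = -3.64°C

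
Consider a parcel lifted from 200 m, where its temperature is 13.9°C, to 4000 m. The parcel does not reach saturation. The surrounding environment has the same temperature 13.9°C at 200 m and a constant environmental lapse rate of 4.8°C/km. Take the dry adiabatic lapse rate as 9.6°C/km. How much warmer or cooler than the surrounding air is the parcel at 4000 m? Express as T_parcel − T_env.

Parcel:
  From 200 m to 4000 m (dry): cools by 9.6 × 3.8 = 36.48°C, giving -22.58°C.
Environment:
  From 200 m to 4000 m (environment): cools by 4.8 × 3.8 = 18.24°C, giving -4.34°C.
T_parcel − T_env = -22.58 − (-4.34) = -18.24°C

-18.24°C (parcel cooler than environment)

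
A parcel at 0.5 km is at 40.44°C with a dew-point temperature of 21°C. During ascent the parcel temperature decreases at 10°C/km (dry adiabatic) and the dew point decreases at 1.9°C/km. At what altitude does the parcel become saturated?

2.9 km

T and T_d converge at 10 − 1.9 = 8.1°C per km
Height above start = (40.44 − 21) / 8.1 = 2.4 km
LCL altitude = 500 m + 2400 m = 2900 m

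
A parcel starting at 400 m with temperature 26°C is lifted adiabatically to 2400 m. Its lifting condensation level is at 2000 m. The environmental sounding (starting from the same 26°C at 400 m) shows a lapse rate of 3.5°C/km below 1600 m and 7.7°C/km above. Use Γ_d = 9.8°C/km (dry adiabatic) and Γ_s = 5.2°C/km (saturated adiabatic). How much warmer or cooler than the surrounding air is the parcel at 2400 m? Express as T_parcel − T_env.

-7.4°C (parcel cooler than environment)

Parcel:
  400–2000 m, dry: Δz = 1.6 km ⇒ ΔT = -15.68°C; T = 10.32°C
  2000–2400 m, saturated: Δz = 0.4 km ⇒ ΔT = -2.08°C; T = 8.24°C
Environment:
  400–1600 m, environment, lower layer: Δz = 1.2 km ⇒ ΔT = -4.2°C; T = 21.8°C
  1600–2400 m, environment, upper layer: Δz = 0.8 km ⇒ ΔT = -6.16°C; T = 15.64°C
T_parcel − T_env = 8.24 − 15.64 = -7.4°C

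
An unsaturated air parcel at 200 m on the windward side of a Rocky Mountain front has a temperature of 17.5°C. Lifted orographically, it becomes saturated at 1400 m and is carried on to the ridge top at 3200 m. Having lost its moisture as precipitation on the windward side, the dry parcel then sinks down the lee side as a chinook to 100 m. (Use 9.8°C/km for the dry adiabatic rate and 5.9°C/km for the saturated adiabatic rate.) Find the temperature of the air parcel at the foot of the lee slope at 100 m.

25.5°C

200 → 1400 m (dry, 9.8°C/km): ΔT = -9.8 × 1.2 = -11.76°C → T = 5.74°C
1400 → 3200 m (saturated, 5.9°C/km): ΔT = -5.9 × 1.8 = -10.62°C → T = -4.88°C
3200 → 100 m (dry descent, 9.8°C/km): ΔT = +9.8 × 3.1 = +30.38°C → T = 25.5°C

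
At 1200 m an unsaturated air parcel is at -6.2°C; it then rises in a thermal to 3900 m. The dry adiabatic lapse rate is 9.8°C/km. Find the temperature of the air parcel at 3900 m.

-32.66°C

Dry adiabatic to 3900 m: -9.8 × 2.7 km = -26.46°C, so T = -32.66°C.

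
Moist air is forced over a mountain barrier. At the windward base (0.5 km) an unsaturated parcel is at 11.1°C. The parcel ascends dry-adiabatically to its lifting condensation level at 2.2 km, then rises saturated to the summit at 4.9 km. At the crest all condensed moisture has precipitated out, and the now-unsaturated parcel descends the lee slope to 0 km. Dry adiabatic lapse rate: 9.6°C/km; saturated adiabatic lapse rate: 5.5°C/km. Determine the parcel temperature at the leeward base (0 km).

500 → 2200 m (dry, 9.6°C/km): ΔT = -9.6 × 1.7 = -16.32°C → T = -5.22°C
2200 → 4900 m (saturated, 5.5°C/km): ΔT = -5.5 × 2.7 = -14.85°C → T = -20.07°C
4900 → 0 m (dry descent, 9.6°C/km): ΔT = +9.6 × 4.9 = +47.04°C → T = 26.97°C

26.97°C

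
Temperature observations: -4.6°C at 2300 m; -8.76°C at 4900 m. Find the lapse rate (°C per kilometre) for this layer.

Γ = −ΔT/Δz = (-4.6 − (-8.76)) / (4900 − 2300) m
  = 4.16°C / 2.6 km = 1.6°C/km

1.6°C/km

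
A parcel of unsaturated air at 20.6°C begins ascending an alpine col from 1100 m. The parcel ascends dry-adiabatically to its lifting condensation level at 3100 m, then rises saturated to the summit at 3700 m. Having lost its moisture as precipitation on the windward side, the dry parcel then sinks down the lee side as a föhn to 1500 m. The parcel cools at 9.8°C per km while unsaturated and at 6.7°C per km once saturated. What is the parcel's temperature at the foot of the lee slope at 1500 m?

From 1100 m to 3100 m (dry): cools by 9.8 × 2 = 19.6°C, giving 1°C.
From 3100 m to 3700 m (saturated): cools by 6.7 × 0.6 = 4.02°C, giving -3.02°C.
From 3700 m to 1500 m (dry descent): warms by 9.8 × 2.2 = 21.56°C, giving 18.54°C.

18.54°C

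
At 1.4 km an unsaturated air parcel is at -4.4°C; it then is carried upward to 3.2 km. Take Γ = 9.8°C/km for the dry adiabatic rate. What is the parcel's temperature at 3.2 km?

-22.04°C

1400–3200 m, dry adiabatic: Δz = 1.8 km ⇒ ΔT = -17.64°C; T = -22.04°C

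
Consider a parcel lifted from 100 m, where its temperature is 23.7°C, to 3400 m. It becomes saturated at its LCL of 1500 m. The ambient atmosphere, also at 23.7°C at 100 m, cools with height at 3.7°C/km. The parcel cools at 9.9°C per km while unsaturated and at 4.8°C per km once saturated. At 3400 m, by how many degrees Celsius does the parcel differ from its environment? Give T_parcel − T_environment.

-10.77°C (parcel cooler than environment)

Parcel:
  From 100 m to 1500 m (dry): cools by 9.9 × 1.4 = 13.86°C, giving 9.84°C.
  From 1500 m to 3400 m (saturated): cools by 4.8 × 1.9 = 9.12°C, giving 0.72°C.
Environment:
  From 100 m to 3400 m (environment): cools by 3.7 × 3.3 = 12.21°C, giving 11.49°C.
T_parcel − T_env = 0.72 − 11.49 = -10.77°C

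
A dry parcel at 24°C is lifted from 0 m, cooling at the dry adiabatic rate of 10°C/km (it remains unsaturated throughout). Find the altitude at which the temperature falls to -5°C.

Height above start = (24 − (-5)) / 10 = 2.9 km
Altitude = 0 m + 2900 m = 2900 m

2900 m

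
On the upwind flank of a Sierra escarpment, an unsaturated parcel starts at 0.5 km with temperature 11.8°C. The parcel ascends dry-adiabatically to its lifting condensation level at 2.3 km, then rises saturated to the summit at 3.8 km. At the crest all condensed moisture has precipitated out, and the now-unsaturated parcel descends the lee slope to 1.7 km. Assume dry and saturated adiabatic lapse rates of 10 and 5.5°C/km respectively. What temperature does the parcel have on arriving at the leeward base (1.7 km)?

6.55°C

From 500 m to 2300 m (dry): cools by 10 × 1.8 = 18°C, giving -6.2°C.
From 2300 m to 3800 m (saturated): cools by 5.5 × 1.5 = 8.25°C, giving -14.45°C.
From 3800 m to 1700 m (dry descent): warms by 10 × 2.1 = 21°C, giving 6.55°C.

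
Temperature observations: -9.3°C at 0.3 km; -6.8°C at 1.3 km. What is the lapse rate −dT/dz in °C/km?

-2.5°C/km

Γ = −ΔT/Δz = (-9.3 − (-6.8)) / (1300 − 300) m
  = -2.5°C / 1 km = -2.5°C/km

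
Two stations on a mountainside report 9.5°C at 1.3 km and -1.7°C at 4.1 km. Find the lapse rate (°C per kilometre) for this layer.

Γ = −ΔT/Δz = (9.5 − (-1.7)) / (4100 − 1300) m
  = 11.2°C / 2.8 km = 4°C/km

4°C/km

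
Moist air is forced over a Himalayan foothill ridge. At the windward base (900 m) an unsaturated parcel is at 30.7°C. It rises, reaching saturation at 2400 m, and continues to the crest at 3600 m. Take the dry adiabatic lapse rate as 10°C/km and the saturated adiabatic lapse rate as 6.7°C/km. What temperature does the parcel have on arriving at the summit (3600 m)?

Dry to 2400 m: -10 × 1.5 km = -15°C, so T = 15.7°C.
Saturated to 3600 m: -6.7 × 1.2 km = -8.04°C, so T = 7.66°C.

7.66°C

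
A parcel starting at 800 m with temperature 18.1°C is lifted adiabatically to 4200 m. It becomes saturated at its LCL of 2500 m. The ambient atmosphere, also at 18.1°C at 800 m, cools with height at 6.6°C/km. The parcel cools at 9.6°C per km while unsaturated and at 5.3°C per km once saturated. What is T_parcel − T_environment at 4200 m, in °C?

Parcel:
  800 → 2500 m (dry, 9.6°C/km): ΔT = -9.6 × 1.7 = -16.32°C → T = 1.78°C
  2500 → 4200 m (saturated, 5.3°C/km): ΔT = -5.3 × 1.7 = -9.01°C → T = -7.23°C
Environment:
  800 → 4200 m (environment, 6.6°C/km): ΔT = -6.6 × 3.4 = -22.44°C → T = -4.34°C
T_parcel − T_env = -7.23 − (-4.34) = -2.89°C

-2.89°C (parcel cooler than environment)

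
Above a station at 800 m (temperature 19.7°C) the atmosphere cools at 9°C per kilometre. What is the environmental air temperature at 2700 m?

2.6°C

800 → 2700 m (environmental, 9°C/km): ΔT = -9 × 1.9 = -17.1°C → T = 2.6°C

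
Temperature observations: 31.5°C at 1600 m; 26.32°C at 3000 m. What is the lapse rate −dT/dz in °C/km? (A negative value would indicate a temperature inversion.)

Γ = −ΔT/Δz = (31.5 − 26.32) / (3000 − 1600) m
  = 5.18°C / 1.4 km = 3.7°C/km

3.7°C/km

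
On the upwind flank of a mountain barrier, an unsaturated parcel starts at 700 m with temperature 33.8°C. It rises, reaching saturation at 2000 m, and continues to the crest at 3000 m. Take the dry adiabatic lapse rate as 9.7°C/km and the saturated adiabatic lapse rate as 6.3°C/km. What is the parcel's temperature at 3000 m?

14.89°C

700–2000 m, dry: Δz = 1.3 km ⇒ ΔT = -12.61°C; T = 21.19°C
2000–3000 m, saturated: Δz = 1 km ⇒ ΔT = -6.3°C; T = 14.89°C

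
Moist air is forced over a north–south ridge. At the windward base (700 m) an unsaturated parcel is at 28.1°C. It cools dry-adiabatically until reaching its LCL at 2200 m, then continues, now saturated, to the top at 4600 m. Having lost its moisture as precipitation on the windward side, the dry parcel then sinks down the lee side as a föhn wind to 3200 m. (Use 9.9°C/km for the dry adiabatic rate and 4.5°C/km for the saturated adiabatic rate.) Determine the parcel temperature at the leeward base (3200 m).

16.31°C

700 → 2200 m (dry, 9.9°C/km): ΔT = -9.9 × 1.5 = -14.85°C → T = 13.25°C
2200 → 4600 m (saturated, 4.5°C/km): ΔT = -4.5 × 2.4 = -10.8°C → T = 2.45°C
4600 → 3200 m (dry descent, 9.9°C/km): ΔT = +9.9 × 1.4 = +13.86°C → T = 16.31°C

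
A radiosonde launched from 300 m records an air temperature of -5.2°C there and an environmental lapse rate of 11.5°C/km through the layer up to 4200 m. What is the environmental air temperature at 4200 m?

-50.05°C

From 300 m to 4200 m (environmental): cools by 11.5 × 3.9 = 44.85°C, giving -50.05°C.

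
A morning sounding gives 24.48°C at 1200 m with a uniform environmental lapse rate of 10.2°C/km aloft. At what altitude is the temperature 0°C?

3600 m

Height above start = (24.48 − 0) / 10.2 = 2.4 km
Altitude = 1200 m + 2400 m = 3600 m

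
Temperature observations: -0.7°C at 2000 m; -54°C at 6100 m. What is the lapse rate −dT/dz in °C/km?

13°C/km

Γ = −ΔT/Δz = (-0.7 − (-54)) / (6100 − 2000) m
  = 53.3°C / 4.1 km = 13°C/km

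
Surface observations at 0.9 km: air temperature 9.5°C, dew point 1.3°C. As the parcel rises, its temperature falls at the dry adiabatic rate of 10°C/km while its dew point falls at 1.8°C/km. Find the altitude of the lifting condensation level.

1.9 km

T and T_d converge at 10 − 1.8 = 8.2°C per km
Height above start = (9.5 − 1.3) / 8.2 = 1 km
LCL altitude = 900 m + 1000 m = 1900 m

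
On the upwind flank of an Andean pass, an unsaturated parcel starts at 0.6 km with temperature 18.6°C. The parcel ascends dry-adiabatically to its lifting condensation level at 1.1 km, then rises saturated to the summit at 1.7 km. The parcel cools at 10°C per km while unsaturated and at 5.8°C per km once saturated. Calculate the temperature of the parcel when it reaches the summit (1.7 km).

10.12°C

From 600 m to 1100 m (dry): cools by 10 × 0.5 = 5°C, giving 13.6°C.
From 1100 m to 1700 m (saturated): cools by 5.8 × 0.6 = 3.48°C, giving 10.12°C.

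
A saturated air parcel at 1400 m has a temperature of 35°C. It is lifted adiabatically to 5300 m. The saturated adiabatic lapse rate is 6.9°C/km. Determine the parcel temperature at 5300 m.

1400 → 5300 m (saturated adiabatic, 6.9°C/km): ΔT = -6.9 × 3.9 = -26.91°C → T = 8.09°C

8.09°C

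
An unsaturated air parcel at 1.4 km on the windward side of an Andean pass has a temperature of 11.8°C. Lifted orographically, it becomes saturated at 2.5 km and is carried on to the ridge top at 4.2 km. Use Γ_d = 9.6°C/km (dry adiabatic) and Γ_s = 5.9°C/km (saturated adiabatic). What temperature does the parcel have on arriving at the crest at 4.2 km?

Dry to 2500 m: -9.6 × 1.1 km = -10.56°C, so T = 1.24°C.
Saturated to 4200 m: -5.9 × 1.7 km = -10.03°C, so T = -8.79°C.

-8.79°C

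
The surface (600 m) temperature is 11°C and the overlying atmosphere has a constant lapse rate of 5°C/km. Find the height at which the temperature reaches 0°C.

2800 m

Height above start = (11 − 0) / 5 = 2.2 km
Altitude = 600 m + 2200 m = 2800 m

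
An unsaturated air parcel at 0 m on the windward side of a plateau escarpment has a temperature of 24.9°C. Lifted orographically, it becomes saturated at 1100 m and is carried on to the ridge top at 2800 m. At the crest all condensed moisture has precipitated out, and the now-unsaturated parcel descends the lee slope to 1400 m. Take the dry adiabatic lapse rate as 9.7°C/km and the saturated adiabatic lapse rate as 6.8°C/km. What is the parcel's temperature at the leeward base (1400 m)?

From 0 m to 1100 m (dry): cools by 9.7 × 1.1 = 10.67°C, giving 14.23°C.
From 1100 m to 2800 m (saturated): cools by 6.8 × 1.7 = 11.56°C, giving 2.67°C.
From 2800 m to 1400 m (dry descent): warms by 9.7 × 1.4 = 13.58°C, giving 16.25°C.

16.25°C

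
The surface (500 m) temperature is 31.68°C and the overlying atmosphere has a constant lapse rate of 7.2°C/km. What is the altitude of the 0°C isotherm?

Height above start = (31.68 − 0) / 7.2 = 4.4 km
Altitude = 500 m + 4400 m = 4900 m

4900 m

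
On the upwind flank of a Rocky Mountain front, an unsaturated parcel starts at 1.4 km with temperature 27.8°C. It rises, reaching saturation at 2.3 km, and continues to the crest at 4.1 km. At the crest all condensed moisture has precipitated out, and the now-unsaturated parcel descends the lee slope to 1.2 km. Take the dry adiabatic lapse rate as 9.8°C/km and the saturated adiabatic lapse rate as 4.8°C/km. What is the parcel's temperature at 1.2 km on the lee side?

38.76°C

1400–2300 m, dry: Δz = 0.9 km ⇒ ΔT = -8.82°C; T = 18.98°C
2300–4100 m, saturated: Δz = 1.8 km ⇒ ΔT = -8.64°C; T = 10.34°C
4100–1200 m, dry descent: Δz = 2.9 km ⇒ ΔT = +28.42°C; T = 38.76°C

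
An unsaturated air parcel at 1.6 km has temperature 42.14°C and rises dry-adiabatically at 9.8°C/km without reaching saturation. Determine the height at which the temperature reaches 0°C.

Height above start = (42.14 − 0) / 9.8 = 4.3 km
Altitude = 1600 m + 4300 m = 5900 m

5.9 km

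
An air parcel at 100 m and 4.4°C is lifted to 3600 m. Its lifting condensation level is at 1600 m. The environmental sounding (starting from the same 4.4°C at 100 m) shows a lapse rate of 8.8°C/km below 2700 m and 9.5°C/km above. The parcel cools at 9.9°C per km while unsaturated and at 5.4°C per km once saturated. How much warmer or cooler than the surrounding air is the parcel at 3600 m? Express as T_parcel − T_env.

+5.78°C (parcel warmer than environment)

Parcel:
  Dry to 1600 m: -9.9 × 1.5 km = -14.85°C, so T = -10.45°C.
  Saturated to 3600 m: -5.4 × 2 km = -10.8°C, so T = -21.25°C.
Environment:
  Environment, lower layer to 2700 m: -8.8 × 2.6 km = -22.88°C, so T = -18.48°C.
  Environment, upper layer to 3600 m: -9.5 × 0.9 km = -8.55°C, so T = -27.03°C.
T_parcel − T_env = -21.25 − (-27.03) = +5.78°C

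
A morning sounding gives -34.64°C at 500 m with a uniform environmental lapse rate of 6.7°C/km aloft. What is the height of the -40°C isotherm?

Height above start = (-34.64 − (-40)) / 6.7 = 0.8 km
Altitude = 500 m + 800 m = 1300 m

1300 m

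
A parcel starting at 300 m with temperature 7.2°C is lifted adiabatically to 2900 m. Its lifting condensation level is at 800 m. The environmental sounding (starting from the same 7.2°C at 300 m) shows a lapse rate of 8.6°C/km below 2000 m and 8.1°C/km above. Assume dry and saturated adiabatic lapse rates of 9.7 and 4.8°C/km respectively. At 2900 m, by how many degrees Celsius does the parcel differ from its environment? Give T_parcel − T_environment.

Parcel:
  From 300 m to 800 m (dry): cools by 9.7 × 0.5 = 4.85°C, giving 2.35°C.
  From 800 m to 2900 m (saturated): cools by 4.8 × 2.1 = 10.08°C, giving -7.73°C.
Environment:
  From 300 m to 2000 m (environment, lower layer): cools by 8.6 × 1.7 = 14.62°C, giving -7.42°C.
  From 2000 m to 2900 m (environment, upper layer): cools by 8.1 × 0.9 = 7.29°C, giving -14.71°C.
T_parcel − T_env = -7.73 − (-14.71) = +6.98°C

+6.98°C (parcel warmer than environment)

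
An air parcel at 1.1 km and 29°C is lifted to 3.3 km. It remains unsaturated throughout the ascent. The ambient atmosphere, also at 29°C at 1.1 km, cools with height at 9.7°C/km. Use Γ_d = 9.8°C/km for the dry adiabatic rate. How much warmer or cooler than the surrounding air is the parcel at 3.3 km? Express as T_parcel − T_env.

Parcel:
  1100 → 3300 m (dry, 9.8°C/km): ΔT = -9.8 × 2.2 = -21.56°C → T = 7.44°C
Environment:
  1100 → 3300 m (environment, 9.7°C/km): ΔT = -9.7 × 2.2 = -21.34°C → T = 7.66°C
T_parcel − T_env = 7.44 − 7.66 = -0.22°C

-0.22°C (parcel cooler than environment)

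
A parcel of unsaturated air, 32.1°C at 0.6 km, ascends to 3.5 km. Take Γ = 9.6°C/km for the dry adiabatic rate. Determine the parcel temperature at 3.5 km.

4.26°C

From 600 m to 3500 m (dry adiabatic): cools by 9.6 × 2.9 = 27.84°C, giving 4.26°C.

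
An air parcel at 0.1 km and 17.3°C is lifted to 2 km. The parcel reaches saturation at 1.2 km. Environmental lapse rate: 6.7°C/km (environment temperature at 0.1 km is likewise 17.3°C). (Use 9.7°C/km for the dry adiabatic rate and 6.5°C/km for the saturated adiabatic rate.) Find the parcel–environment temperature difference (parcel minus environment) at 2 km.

-3.14°C (parcel cooler than environment)

Parcel:
  100–1200 m, dry: Δz = 1.1 km ⇒ ΔT = -10.67°C; T = 6.63°C
  1200–2000 m, saturated: Δz = 0.8 km ⇒ ΔT = -5.2°C; T = 1.43°C
Environment:
  100–2000 m, environment: Δz = 1.9 km ⇒ ΔT = -12.73°C; T = 4.57°C
T_parcel − T_env = 1.43 − 4.57 = -3.14°C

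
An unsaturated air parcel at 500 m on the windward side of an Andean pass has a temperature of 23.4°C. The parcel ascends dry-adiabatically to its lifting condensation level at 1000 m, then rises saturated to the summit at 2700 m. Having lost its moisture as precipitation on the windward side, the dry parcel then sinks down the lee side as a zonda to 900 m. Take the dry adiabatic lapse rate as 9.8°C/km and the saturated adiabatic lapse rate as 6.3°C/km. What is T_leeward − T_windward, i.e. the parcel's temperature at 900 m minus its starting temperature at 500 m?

500 → 1000 m (dry, 9.8°C/km): ΔT = -9.8 × 0.5 = -4.9°C → T = 18.5°C
1000 → 2700 m (saturated, 6.3°C/km): ΔT = -6.3 × 1.7 = -10.71°C → T = 7.79°C
2700 → 900 m (dry descent, 9.8°C/km): ΔT = +9.8 × 1.8 = +17.64°C → T = 25.43°C
Net change vs windward start: 25.43 − 23.4 = +2.03°C

+2.03°C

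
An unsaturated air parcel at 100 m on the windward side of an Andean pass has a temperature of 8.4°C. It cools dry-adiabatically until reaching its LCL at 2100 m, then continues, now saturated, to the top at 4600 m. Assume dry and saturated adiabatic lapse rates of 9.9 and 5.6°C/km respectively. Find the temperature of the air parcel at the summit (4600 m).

100–2100 m, dry: Δz = 2 km ⇒ ΔT = -19.8°C; T = -11.4°C
2100–4600 m, saturated: Δz = 2.5 km ⇒ ΔT = -14°C; T = -25.4°C

-25.4°C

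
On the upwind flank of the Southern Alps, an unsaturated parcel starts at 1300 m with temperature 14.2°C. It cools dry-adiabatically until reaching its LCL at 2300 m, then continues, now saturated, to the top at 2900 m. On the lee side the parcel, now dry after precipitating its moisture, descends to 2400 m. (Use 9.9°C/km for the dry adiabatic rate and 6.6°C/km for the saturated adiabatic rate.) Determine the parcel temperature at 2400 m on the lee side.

Dry to 2300 m: -9.9 × 1 km = -9.9°C, so T = 4.3°C.
Saturated to 2900 m: -6.6 × 0.6 km = -3.96°C, so T = 0.34°C.
Dry descent to 2400 m: +9.9 × 0.5 km = +4.95°C, so T = 5.29°C.

5.29°C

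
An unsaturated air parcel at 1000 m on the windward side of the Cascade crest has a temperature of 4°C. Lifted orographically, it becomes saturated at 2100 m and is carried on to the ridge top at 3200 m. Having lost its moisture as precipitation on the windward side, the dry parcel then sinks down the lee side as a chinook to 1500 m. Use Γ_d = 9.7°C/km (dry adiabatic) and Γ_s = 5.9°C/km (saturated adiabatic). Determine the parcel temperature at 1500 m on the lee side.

1000 → 2100 m (dry, 9.7°C/km): ΔT = -9.7 × 1.1 = -10.67°C → T = -6.67°C
2100 → 3200 m (saturated, 5.9°C/km): ΔT = -5.9 × 1.1 = -6.49°C → T = -13.16°C
3200 → 1500 m (dry descent, 9.7°C/km): ΔT = +9.7 × 1.7 = +16.49°C → T = 3.33°C

3.33°C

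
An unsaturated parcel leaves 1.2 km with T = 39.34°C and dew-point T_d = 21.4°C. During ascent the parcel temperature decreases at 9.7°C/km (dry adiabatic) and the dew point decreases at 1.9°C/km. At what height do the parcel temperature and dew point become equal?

3.5 km

T and T_d converge at 9.7 − 1.9 = 7.8°C per km
Height above start = (39.34 − 21.4) / 7.8 = 2.3 km
LCL altitude = 1200 m + 2300 m = 3500 m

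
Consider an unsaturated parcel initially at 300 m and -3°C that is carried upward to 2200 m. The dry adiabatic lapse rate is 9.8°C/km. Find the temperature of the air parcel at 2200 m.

-21.62°C

From 300 m to 2200 m (dry adiabatic): cools by 9.8 × 1.9 = 18.62°C, giving -21.62°C.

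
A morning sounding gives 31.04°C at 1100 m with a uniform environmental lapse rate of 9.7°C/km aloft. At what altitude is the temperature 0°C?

Height above start = (31.04 − 0) / 9.7 = 3.2 km
Altitude = 1100 m + 3200 m = 4300 m

4300 m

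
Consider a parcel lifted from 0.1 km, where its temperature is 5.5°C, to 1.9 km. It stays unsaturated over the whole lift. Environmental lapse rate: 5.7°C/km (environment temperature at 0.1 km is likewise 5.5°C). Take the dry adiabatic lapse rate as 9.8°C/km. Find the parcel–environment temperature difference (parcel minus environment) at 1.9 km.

Parcel:
  Dry to 1900 m: -9.8 × 1.8 km = -17.64°C, so T = -12.14°C.
Environment:
  Environment to 1900 m: -5.7 × 1.8 km = -10.26°C, so T = -4.76°C.
T_parcel − T_env = -12.14 − (-4.76) = -7.38°C

-7.38°C (parcel cooler than environment)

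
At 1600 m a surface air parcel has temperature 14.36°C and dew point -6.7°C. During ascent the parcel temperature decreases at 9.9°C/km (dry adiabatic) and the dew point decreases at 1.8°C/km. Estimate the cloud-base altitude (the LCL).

4200 m

T and T_d converge at 9.9 − 1.8 = 8.1°C per km
Height above start = (14.36 − (-6.7)) / 8.1 = 2.6 km
LCL altitude = 1600 m + 2600 m = 4200 m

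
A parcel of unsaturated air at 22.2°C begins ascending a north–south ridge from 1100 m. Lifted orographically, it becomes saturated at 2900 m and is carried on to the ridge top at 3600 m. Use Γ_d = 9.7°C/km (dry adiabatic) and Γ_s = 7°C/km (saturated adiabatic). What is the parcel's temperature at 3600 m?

1100–2900 m, dry: Δz = 1.8 km ⇒ ΔT = -17.46°C; T = 4.74°C
2900–3600 m, saturated: Δz = 0.7 km ⇒ ΔT = -4.9°C; T = -0.16°C

-0.16°C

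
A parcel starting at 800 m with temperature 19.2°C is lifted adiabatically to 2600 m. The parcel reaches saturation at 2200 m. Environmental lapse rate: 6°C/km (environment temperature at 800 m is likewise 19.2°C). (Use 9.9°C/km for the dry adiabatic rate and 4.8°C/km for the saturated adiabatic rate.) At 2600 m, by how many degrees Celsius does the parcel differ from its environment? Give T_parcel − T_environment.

Parcel:
  800–2200 m, dry: Δz = 1.4 km ⇒ ΔT = -13.86°C; T = 5.34°C
  2200–2600 m, saturated: Δz = 0.4 km ⇒ ΔT = -1.92°C; T = 3.42°C
Environment:
  800–2600 m, environment: Δz = 1.8 km ⇒ ΔT = -10.8°C; T = 8.4°C
T_parcel − T_env = 3.42 − 8.4 = -4.98°C

-4.98°C (parcel cooler than environment)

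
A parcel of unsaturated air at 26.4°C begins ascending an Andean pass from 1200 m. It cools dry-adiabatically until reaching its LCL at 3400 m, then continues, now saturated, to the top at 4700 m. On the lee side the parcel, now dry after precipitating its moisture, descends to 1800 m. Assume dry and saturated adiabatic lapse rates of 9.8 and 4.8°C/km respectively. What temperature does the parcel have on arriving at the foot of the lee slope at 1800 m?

1200 → 3400 m (dry, 9.8°C/km): ΔT = -9.8 × 2.2 = -21.56°C → T = 4.84°C
3400 → 4700 m (saturated, 4.8°C/km): ΔT = -4.8 × 1.3 = -6.24°C → T = -1.4°C
4700 → 1800 m (dry descent, 9.8°C/km): ΔT = +9.8 × 2.9 = +28.42°C → T = 27.02°C

27.02°C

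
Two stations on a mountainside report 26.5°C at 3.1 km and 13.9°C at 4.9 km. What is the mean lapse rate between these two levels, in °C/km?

7°C/km

Γ = −ΔT/Δz = (26.5 − 13.9) / (4900 − 3100) m
  = 12.6°C / 1.8 km = 7°C/km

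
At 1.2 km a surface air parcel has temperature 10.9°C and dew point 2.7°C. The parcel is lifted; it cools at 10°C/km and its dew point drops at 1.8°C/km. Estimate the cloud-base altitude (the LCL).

2.2 km

T and T_d converge at 10 − 1.8 = 8.2°C per km
Height above start = (10.9 − 2.7) / 8.2 = 1 km
LCL altitude = 1200 m + 1000 m = 2200 m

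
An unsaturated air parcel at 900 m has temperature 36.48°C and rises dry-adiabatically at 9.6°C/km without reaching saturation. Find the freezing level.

4700 m

Height above start = (36.48 − 0) / 9.6 = 3.8 km
Altitude = 900 m + 3800 m = 4700 m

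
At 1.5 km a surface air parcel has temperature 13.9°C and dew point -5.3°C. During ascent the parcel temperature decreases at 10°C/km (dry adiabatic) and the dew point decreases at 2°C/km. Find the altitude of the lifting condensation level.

T and T_d converge at 10 − 2 = 8°C per km
Height above start = (13.9 − (-5.3)) / 8 = 2.4 km
LCL altitude = 1500 m + 2400 m = 3900 m

3.9 km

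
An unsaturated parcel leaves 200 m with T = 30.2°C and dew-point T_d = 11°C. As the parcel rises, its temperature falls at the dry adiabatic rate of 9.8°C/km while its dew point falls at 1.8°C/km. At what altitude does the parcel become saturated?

T and T_d converge at 9.8 − 1.8 = 8°C per km
Height above start = (30.2 − 11) / 8 = 2.4 km
LCL altitude = 200 m + 2400 m = 2600 m

2600 m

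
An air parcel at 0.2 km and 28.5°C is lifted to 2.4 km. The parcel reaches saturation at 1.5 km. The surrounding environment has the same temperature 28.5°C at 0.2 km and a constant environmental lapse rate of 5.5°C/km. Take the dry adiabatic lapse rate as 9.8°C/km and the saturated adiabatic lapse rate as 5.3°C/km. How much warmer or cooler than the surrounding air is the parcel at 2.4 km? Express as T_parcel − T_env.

-5.41°C (parcel cooler than environment)

Parcel:
  200–1500 m, dry: Δz = 1.3 km ⇒ ΔT = -12.74°C; T = 15.76°C
  1500–2400 m, saturated: Δz = 0.9 km ⇒ ΔT = -4.77°C; T = 10.99°C
Environment:
  200–2400 m, environment: Δz = 2.2 km ⇒ ΔT = -12.1°C; T = 16.4°C
T_parcel − T_env = 10.99 − 16.4 = -5.41°C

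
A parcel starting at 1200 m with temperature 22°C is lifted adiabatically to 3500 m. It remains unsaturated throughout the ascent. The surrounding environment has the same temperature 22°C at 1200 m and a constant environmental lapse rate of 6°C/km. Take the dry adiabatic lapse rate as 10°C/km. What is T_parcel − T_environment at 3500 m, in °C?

-9.2°C (parcel cooler than environment)

Parcel:
  From 1200 m to 3500 m (dry): cools by 10 × 2.3 = 23°C, giving -1°C.
Environment:
  From 1200 m to 3500 m (environment): cools by 6 × 2.3 = 13.8°C, giving 8.2°C.
T_parcel − T_env = -1 − 8.2 = -9.2°C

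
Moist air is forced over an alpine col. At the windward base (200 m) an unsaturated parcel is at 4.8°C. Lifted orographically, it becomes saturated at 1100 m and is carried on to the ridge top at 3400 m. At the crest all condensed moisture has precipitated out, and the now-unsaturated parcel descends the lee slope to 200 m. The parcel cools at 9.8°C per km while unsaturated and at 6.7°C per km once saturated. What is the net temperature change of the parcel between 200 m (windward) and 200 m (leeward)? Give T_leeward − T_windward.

From 200 m to 1100 m (dry): cools by 9.8 × 0.9 = 8.82°C, giving -4.02°C.
From 1100 m to 3400 m (saturated): cools by 6.7 × 2.3 = 15.41°C, giving -19.43°C.
From 3400 m to 200 m (dry descent): warms by 9.8 × 3.2 = 31.36°C, giving 11.93°C.
Net change vs windward start: 11.93 − 4.8 = +7.13°C

+7.13°C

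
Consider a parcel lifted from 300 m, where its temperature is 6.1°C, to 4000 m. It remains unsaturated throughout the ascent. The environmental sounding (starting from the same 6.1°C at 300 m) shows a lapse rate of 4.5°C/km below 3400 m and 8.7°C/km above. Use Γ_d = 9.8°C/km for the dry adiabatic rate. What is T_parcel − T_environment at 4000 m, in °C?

Parcel:
  Dry to 4000 m: -9.8 × 3.7 km = -36.26°C, so T = -30.16°C.
Environment:
  Environment, lower layer to 3400 m: -4.5 × 3.1 km = -13.95°C, so T = -7.85°C.
  Environment, upper layer to 4000 m: -8.7 × 0.6 km = -5.22°C, so T = -13.07°C.
T_parcel − T_env = -30.16 − (-13.07) = -17.09°C

-17.09°C (parcel cooler than environment)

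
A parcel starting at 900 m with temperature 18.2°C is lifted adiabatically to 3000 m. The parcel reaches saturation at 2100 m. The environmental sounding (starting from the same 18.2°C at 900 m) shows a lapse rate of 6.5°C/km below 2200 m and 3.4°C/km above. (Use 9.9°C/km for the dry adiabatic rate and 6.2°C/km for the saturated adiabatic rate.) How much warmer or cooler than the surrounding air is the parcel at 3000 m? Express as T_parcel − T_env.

Parcel:
  900–2100 m, dry: Δz = 1.2 km ⇒ ΔT = -11.88°C; T = 6.32°C
  2100–3000 m, saturated: Δz = 0.9 km ⇒ ΔT = -5.58°C; T = 0.74°C
Environment:
  900–2200 m, environment, lower layer: Δz = 1.3 km ⇒ ΔT = -8.45°C; T = 9.75°C
  2200–3000 m, environment, upper layer: Δz = 0.8 km ⇒ ΔT = -2.72°C; T = 7.03°C
T_parcel − T_env = 0.74 − 7.03 = -6.29°C

-6.29°C (parcel cooler than environment)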